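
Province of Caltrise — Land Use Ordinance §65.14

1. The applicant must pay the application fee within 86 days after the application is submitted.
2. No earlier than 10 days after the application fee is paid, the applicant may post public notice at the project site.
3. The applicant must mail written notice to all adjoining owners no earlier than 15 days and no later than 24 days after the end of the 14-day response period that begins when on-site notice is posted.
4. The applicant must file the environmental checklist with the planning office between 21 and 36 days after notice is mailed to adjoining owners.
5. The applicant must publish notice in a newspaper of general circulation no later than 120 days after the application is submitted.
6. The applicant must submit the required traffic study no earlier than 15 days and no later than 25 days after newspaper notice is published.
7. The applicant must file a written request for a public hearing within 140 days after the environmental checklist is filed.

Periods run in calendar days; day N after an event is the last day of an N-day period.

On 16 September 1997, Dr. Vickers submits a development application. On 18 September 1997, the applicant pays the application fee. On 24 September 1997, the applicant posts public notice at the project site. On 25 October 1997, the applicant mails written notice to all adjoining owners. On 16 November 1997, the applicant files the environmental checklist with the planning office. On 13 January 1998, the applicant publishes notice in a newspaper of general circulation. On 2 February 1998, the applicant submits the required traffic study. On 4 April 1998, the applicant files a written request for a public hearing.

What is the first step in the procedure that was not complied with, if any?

Step 1: 86 days after 16 September 1997 (when the application is submitted) is 11 December 1997; done 18 September 1997 — timely.
Step 2: the earliest permitted date is 10 days after 18 September 1997 (when the application fee is paid), i.e. 28 September 1997; done 24 September 1997 — 4 days too early.
The procedure was therefore not followed at step 2.

Step 2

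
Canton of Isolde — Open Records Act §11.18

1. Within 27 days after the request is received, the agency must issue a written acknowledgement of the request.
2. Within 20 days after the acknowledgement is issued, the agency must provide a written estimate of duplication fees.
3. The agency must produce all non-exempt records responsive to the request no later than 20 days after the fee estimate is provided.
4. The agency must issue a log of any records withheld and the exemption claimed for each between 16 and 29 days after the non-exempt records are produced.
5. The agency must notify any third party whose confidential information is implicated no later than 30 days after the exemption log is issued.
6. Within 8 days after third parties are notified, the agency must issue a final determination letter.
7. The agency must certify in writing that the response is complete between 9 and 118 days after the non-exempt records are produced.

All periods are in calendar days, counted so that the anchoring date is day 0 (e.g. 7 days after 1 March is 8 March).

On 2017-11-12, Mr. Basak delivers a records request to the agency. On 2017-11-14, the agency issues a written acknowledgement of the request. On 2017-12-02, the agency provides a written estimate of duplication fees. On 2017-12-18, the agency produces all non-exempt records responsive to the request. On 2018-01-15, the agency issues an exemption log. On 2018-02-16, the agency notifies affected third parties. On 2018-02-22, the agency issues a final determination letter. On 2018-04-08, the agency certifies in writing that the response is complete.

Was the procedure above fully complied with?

Step 1: 27 days after 2017-11-12 (when the request is received) is 2017-12-09; completed 2017-11-14, before the deadline.
Step 2: 20 days after 2017-11-14 (when the acknowledgement is issued) is 2017-12-04; 2017-12-02 is within that limit.
Step 3: 20 days after 2017-12-02 (when the fee estimate is provided) is 2017-12-22; 2017-12-18 is within that limit.
Step 4: the window is 16–29 days after 2017-12-18 (when the non-exempt records are produced), so 2018-01-03 through 2018-01-16; done 2018-01-15, which is between those dates.
Step 5: 30 days after 2018-01-15 (when the exemption log is issued) is 2018-02-14; not done until 2018-02-16, 2 days after the deadline.
No need to go further; step 5 was not satisfied.

No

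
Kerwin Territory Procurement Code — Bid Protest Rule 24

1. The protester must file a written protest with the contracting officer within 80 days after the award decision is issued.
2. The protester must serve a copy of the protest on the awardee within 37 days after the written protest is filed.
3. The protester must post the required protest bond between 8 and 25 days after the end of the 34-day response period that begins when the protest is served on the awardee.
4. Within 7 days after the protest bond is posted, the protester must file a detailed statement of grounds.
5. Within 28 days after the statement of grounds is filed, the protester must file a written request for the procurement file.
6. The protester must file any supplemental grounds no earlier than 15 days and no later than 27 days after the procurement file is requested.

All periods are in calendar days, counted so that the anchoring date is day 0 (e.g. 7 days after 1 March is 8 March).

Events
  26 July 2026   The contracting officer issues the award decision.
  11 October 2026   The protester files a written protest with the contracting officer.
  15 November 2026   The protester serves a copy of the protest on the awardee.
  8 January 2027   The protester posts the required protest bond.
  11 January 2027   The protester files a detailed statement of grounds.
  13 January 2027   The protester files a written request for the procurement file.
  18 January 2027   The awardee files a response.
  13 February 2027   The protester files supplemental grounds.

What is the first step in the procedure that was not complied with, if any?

Step 6

Step 1: 80 days after 26 July 2026 (when the award decision is issued) is 14 October 2026; 11 October 2026 is within that limit.
Step 2: 37 days after 11 October 2026 (when the written protest is filed) is 17 November 2026; completed 15 November 2026, before the deadline.
Step 3: the window is 8–25 days after 19 December 2026 (end of the 34-day response period, which began when the protest is served on the awardee on 15 November 2026), so 27 December 2026 through 13 January 2027; 8 January 2027 falls inside that range.
Step 4: 7 days after 8 January 2027 (when the protest bond is posted) is 15 January 2027; completed 11 January 2027, before the deadline.
Step 5: 28 days after 11 January 2027 (when the statement of grounds is filed) is 8 February 2027; done 13 January 2027 — timely.
Step 6: the window is 15–27 days after 13 January 2027 (when the procurement file is requested), so 28 January 2027 through 9 February 2027; done 13 February 2027 — 4 days after the window closed.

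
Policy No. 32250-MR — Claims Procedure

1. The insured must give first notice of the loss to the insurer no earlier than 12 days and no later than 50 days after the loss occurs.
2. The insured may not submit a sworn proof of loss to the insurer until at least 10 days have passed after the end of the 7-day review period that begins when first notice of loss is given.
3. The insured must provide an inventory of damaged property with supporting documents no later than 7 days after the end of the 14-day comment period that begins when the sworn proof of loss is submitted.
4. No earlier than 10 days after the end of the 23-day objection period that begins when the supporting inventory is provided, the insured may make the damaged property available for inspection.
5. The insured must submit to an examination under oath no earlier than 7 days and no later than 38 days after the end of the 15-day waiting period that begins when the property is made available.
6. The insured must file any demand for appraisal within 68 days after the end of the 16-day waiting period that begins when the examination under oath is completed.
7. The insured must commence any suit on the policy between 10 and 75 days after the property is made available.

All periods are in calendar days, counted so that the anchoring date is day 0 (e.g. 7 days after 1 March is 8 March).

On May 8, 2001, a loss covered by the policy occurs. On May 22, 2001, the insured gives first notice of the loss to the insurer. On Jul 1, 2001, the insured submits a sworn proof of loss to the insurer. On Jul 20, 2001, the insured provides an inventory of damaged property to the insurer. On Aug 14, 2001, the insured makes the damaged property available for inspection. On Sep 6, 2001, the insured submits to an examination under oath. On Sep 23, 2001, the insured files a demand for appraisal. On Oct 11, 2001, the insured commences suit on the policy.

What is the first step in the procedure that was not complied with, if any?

Step 4

Step 1: the window is 12–50 days after May 8, 2001 (when the loss occurs), so May 20, 2001 through Jun 27, 2001; done May 22, 2001 — within the window.
Step 2: the earliest permitted date is 10 days after May 29, 2001 (end of the 7-day review period, which began when first notice of loss is given on May 22, 2001), i.e. Jun 8, 2001; Jul 1, 2001 is on or after that date.
Step 3: 7 days after Jul 15, 2001 (end of the 14-day comment period, which began when the sworn proof of loss is submitted on Jul 1, 2001) is Jul 22, 2001; done Jul 20, 2001 — timely.
Step 4: the earliest permitted date is 10 days after Aug 12, 2001 (end of the 23-day objection period, which began when the supporting inventory is provided on Jul 20, 2001), i.e. Aug 22, 2001; acted on Aug 14, 2001, 8 days prematurely.
No need to go further; step 4 was not satisfied.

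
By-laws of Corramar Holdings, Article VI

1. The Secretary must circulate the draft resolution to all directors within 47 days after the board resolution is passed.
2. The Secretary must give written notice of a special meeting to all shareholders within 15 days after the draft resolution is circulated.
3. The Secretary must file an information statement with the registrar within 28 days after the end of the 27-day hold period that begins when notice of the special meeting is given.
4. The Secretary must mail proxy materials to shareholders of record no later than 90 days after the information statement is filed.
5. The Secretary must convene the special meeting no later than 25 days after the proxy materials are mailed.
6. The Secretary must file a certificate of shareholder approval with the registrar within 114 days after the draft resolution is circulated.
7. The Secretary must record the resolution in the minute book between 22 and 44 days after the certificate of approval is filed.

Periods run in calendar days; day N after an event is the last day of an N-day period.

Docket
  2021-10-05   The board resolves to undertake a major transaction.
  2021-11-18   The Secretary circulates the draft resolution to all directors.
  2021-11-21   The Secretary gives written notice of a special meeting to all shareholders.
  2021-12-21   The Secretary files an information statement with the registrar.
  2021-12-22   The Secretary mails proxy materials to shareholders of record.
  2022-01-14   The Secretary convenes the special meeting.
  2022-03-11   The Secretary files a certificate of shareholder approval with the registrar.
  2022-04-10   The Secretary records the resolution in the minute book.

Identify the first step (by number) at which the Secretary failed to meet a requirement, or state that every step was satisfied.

Step 1 — counting 47 days from 2021-10-05 (when the board resolution is passed) gives a deadline of 2021-11-21; completed 2021-11-18, before the deadline.
Step 2 — counting 15 days from 2021-11-18 (when the draft resolution is circulated) gives a deadline of 2021-12-03; done 2021-11-21 — timely.
Step 3 — counting 28 days from 2021-12-18 (end of the 27-day hold period, which began when notice of the special meeting is given on 2021-11-21) gives a deadline of 2022-01-15; 2021-12-21 is within that limit.
Step 4 — counting 90 days from 2021-12-21 (when the information statement is filed) gives a deadline of 2022-03-21; done 2021-12-22 — timely.
Step 5 — counting 25 days from 2021-12-22 (when the proxy materials are mailed) gives a deadline of 2022-01-16; 2022-01-14 is within that limit.
Step 6 — counting 114 days from 2021-11-18 (when the draft resolution is circulated) gives a deadline of 2022-03-12; 2022-03-11 is within that limit.
Step 7 — 22 and 44 days from 2022-03-11 (when the certificate of approval is filed) are 2022-04-02 and 2022-04-24 respectively; done 2022-04-10, which is between those dates.

None — every step was satisfied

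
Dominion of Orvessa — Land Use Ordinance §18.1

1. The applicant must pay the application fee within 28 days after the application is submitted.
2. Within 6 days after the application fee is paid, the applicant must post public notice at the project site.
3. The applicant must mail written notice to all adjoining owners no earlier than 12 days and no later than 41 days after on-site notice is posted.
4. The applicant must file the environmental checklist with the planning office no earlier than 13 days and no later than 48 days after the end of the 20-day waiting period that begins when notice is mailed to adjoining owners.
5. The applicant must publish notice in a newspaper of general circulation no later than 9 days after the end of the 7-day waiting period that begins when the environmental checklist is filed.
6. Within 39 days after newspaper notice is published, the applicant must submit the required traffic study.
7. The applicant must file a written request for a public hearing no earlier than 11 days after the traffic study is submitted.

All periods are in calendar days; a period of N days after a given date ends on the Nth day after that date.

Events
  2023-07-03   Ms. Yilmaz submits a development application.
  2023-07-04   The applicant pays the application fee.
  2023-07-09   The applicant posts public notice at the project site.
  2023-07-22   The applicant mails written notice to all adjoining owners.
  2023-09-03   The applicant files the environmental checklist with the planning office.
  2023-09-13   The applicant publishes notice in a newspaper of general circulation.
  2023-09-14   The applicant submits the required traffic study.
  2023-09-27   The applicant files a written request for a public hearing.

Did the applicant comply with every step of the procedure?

Yes

Step 1 — counting 28 days from 2023-07-03 (when the application is submitted) gives a deadline of 2023-07-31; done 2023-07-04 — timely.
Step 2 — counting 6 days from 2023-07-04 (when the application fee is paid) gives a deadline of 2023-07-10; completed 2023-07-09, before the deadline.
Step 3 — 12 and 41 days from 2023-07-09 (when on-site notice is posted) are 2023-07-21 and 2023-08-19 respectively; done 2023-07-22 — within the window.
Step 4 — 13 and 48 days from 2023-08-11 (end of the 20-day waiting period, which began when notice is mailed to adjoining owners on 2023-07-22) are 2023-08-24 and 2023-09-28 respectively; done 2023-09-03 — within the window.
Step 5 — counting 9 days from 2023-09-10 (end of the 7-day waiting period, which began when the environmental checklist is filed on 2023-09-03) gives a deadline of 2023-09-19; done 2023-09-13 — timely.
Step 6 — counting 39 days from 2023-09-13 (when newspaper notice is published) gives a deadline of 2023-10-22; 2023-09-14 is within that limit.
Step 7 — must wait 11 days from 2023-09-14 (when the traffic study is submitted), so not before 2023-09-25; 2023-09-27 is on or after that date.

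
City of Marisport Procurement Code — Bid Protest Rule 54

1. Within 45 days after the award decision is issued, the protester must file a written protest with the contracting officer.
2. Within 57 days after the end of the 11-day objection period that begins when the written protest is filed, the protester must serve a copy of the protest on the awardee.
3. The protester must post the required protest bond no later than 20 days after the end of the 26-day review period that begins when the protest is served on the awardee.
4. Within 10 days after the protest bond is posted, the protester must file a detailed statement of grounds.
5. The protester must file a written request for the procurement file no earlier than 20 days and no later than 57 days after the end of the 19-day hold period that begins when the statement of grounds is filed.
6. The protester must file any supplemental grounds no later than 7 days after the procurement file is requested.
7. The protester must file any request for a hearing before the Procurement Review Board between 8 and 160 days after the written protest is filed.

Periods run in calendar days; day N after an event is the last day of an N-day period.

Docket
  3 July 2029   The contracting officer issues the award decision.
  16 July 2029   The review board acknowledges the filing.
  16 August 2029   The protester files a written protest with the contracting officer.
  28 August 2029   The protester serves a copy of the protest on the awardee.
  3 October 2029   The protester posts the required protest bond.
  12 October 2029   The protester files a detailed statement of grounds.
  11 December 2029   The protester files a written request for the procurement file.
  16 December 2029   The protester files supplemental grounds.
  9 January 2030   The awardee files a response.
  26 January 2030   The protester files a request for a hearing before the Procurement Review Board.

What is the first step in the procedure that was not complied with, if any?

Step 1 — counting 45 days from 3 July 2029 (when the award decision is issued) gives a deadline of 17 August 2029; 16 August 2029 is within that limit.
Step 2 — counting 57 days from 27 August 2029 (end of the 11-day objection period, which began when the written protest is filed on 16 August 2029) gives a deadline of 23 October 2029; done 28 August 2029 — timely.
Step 3 — counting 20 days from 23 September 2029 (end of the 26-day review period, which began when the protest is served on the awardee on 28 August 2029) gives a deadline of 13 October 2029; done 3 October 2029 — timely.
Step 4 — counting 10 days from 3 October 2029 (when the protest bond is posted) gives a deadline of 13 October 2029; done 12 October 2029 — timely.
Step 5 — 20 and 57 days from 31 October 2029 (end of the 19-day hold period, which began when the statement of grounds is filed on 12 October 2029) are 20 November 2029 and 27 December 2029 respectively; done 11 December 2029, which is between those dates.
Step 6 — counting 7 days from 11 December 2029 (when the procurement file is requested) gives a deadline of 18 December 2029; 16 December 2029 is within that limit.
Step 7 — 8 and 160 days from 16 August 2029 (when the written protest is filed) are 24 August 2029 and 23 January 2030 respectively; done 26 January 2030 — 3 days after the window closed.
Later steps need not be reached.

Step 7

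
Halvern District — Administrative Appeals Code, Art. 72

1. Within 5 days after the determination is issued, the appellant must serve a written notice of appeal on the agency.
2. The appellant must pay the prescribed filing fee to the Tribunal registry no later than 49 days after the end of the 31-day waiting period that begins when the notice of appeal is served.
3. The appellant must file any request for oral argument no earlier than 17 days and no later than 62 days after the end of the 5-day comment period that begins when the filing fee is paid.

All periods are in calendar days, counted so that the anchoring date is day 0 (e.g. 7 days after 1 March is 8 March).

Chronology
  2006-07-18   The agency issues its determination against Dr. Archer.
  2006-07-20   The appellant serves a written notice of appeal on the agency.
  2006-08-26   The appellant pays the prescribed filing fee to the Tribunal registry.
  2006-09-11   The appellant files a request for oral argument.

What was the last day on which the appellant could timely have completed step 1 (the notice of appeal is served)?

2006-07-23

Step 1 runs from 2006-07-18, when the determination is issued. 5 days after 2006-07-18 is 2006-07-23.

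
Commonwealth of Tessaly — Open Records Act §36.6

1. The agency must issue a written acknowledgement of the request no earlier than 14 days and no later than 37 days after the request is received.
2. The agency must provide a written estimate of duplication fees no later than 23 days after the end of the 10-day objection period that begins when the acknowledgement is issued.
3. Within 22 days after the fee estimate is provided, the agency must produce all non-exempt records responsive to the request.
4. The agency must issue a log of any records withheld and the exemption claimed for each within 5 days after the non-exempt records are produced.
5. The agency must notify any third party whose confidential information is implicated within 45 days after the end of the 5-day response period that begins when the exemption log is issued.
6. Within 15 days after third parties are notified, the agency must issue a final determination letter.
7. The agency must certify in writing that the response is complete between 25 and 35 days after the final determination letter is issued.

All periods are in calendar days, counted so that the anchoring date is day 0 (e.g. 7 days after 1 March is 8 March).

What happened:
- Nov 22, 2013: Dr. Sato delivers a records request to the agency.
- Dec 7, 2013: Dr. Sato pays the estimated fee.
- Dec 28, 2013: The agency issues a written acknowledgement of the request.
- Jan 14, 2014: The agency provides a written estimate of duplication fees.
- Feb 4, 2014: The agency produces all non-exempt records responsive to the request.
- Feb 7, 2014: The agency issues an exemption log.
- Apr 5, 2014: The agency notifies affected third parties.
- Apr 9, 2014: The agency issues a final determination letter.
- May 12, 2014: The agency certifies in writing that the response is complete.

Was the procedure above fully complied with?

No

Step 1 — 14 and 37 days from Nov 22, 2013 (when the request is received) are Dec 6, 2013 and Dec 29, 2013 respectively; Dec 28, 2013 falls inside that range.
Step 2 — counting 23 days from Jan 7, 2014 (end of the 10-day objection period, which began when the acknowledgement is issued on Dec 28, 2013) gives a deadline of Jan 30, 2014; completed Jan 14, 2014, before the deadline.
Step 3 — counting 22 days from Jan 14, 2014 (when the fee estimate is provided) gives a deadline of Feb 5, 2014; Feb 4, 2014 is within that limit.
Step 4 — counting 5 days from Feb 4, 2014 (when the non-exempt records are produced) gives a deadline of Feb 9, 2014; completed Feb 7, 2014, before the deadline.
Step 5 — counting 45 days from Feb 12, 2014 (end of the 5-day response period, which began when the exemption log is issued on Feb 7, 2014) gives a deadline of Mar 29, 2014; done Apr 5, 2014 — 7 days late.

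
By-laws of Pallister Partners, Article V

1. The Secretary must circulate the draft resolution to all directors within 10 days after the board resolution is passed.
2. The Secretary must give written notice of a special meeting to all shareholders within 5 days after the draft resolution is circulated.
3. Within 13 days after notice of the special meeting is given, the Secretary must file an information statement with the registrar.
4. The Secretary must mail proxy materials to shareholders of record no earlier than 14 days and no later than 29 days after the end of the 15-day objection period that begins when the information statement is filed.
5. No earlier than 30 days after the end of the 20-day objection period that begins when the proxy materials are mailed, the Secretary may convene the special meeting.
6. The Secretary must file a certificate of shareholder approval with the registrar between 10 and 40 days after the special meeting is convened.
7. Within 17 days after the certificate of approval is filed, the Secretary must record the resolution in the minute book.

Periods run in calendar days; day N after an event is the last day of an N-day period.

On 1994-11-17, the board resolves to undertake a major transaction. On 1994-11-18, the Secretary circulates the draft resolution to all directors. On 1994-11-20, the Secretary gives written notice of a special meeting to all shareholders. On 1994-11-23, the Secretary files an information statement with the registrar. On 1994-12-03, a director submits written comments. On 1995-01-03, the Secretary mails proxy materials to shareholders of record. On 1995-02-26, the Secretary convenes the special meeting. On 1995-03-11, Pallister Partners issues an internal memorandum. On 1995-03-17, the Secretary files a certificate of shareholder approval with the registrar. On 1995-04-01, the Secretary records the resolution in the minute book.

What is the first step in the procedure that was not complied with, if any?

(1) due by 1994-11-17 + 10 days = 1994-11-27; 1994-11-18 is within that limit.
(2) due by 1994-11-18 + 5 days = 1994-11-23; completed 1994-11-20, before the deadline.
(3) due by 1994-11-20 + 13 days = 1994-12-03; completed 1994-11-23, before the deadline.
(4) the permitted window runs from 1994-12-08 + 14 = 1994-12-22 to 1994-12-08 + 29 = 1995-01-06; 1995-01-03 falls inside that range.
(5) permitted from 1995-01-23 + 30 days = 1995-02-22 onward; done 1995-02-26 — permitted.
(6) the permitted window runs from 1995-02-26 + 10 = 1995-03-08 to 1995-02-26 + 40 = 1995-04-07; 1995-03-17 falls inside that range.
(7) due by 1995-03-17 + 17 days = 1995-04-03; completed 1995-04-01, before the deadline.

None — every step was satisfied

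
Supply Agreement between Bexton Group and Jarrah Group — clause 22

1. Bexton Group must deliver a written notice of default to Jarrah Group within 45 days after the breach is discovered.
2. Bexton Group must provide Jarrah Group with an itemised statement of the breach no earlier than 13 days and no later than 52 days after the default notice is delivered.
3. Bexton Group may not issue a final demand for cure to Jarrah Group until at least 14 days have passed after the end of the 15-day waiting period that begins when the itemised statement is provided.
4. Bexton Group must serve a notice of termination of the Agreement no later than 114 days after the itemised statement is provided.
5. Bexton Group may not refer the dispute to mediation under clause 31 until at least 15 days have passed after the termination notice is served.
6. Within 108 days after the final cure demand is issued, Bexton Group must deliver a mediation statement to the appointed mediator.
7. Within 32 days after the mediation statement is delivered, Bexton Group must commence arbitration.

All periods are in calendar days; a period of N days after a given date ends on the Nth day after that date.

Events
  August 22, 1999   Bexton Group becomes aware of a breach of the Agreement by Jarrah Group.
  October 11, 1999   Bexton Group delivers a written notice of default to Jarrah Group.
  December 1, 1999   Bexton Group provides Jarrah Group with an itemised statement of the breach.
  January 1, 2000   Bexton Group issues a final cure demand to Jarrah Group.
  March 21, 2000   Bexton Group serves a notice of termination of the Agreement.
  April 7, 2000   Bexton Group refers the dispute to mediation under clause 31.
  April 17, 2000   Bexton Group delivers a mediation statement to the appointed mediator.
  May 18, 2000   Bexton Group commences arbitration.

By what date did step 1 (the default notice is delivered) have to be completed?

October 6, 1999

Step 1 runs from August 22, 1999, when the breach is discovered. 45 days after August 22, 1999 is October 6, 1999.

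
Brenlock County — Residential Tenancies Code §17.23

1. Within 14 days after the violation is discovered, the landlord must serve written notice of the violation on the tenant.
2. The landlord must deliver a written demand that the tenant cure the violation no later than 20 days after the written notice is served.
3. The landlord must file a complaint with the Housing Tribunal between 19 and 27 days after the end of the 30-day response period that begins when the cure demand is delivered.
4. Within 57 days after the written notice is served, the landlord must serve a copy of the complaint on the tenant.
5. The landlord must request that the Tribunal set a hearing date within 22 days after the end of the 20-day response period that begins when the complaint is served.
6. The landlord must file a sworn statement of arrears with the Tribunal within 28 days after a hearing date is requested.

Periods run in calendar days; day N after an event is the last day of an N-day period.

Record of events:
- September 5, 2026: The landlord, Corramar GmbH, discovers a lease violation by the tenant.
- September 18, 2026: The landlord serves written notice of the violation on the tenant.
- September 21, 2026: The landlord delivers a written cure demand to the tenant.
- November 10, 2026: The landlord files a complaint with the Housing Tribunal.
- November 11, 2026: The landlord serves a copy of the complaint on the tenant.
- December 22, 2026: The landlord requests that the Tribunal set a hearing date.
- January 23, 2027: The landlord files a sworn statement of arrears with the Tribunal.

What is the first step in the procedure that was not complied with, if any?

Step 1: 14 days after September 5, 2026 (when the violation is discovered) is September 19, 2026; completed September 18, 2026, before the deadline.
Step 2: 20 days after September 18, 2026 (when the written notice is served) is October 8, 2026; September 21, 2026 is within that limit.
Step 3: the window is 19–27 days after October 21, 2026 (end of the 30-day response period, which began when the cure demand is delivered on September 21, 2026), so November 9, 2026 through November 17, 2026; done November 10, 2026, which is between those dates.
Step 4: 57 days after September 18, 2026 (when the written notice is served) is November 14, 2026; completed November 11, 2026, before the deadline.
Step 5: 22 days after December 1, 2026 (end of the 20-day response period, which began when the complaint is served on November 11, 2026) is December 23, 2026; completed December 22, 2026, before the deadline.
Step 6: 28 days after December 22, 2026 (when a hearing date is requested) is January 19, 2027; not done until January 23, 2027, 4 days after the deadline.
The analysis stops there.

Step 6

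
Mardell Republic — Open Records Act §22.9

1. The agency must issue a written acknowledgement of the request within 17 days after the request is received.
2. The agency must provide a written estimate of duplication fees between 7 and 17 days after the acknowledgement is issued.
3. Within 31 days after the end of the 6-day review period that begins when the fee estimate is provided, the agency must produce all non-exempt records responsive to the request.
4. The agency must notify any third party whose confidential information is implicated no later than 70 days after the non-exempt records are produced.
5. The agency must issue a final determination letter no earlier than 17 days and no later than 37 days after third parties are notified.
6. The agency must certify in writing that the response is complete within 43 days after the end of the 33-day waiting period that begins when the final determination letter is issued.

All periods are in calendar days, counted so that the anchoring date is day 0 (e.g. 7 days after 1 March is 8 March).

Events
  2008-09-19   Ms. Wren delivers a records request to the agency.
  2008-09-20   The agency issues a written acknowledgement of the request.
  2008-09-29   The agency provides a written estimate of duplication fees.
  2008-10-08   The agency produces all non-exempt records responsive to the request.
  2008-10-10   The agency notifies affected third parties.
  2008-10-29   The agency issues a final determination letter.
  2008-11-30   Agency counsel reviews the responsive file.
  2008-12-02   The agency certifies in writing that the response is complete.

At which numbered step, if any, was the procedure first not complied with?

Step 1 — counting 17 days from 2008-09-19 (when the request is received) gives a deadline of 2008-10-06; done 2008-09-20 — timely.
Step 2 — 7 and 17 days from 2008-09-20 (when the acknowledgement is issued) are 2008-09-27 and 2008-10-07 respectively; done 2008-09-29, which is between those dates.
Step 3 — counting 31 days from 2008-10-05 (end of the 6-day review period, which began when the fee estimate is provided on 2008-09-29) gives a deadline of 2008-11-05; completed 2008-10-08, before the deadline.
Step 4 — counting 70 days from 2008-10-08 (when the non-exempt records are produced) gives a deadline of 2008-12-17; completed 2008-10-10, before the deadline.
Step 5 — 17 and 37 days from 2008-10-10 (when third parties are notified) are 2008-10-27 and 2008-11-16 respectively; 2008-10-29 falls inside that range.
Step 6 — counting 43 days from 2008-12-01 (end of the 33-day waiting period, which began when the final determination letter is issued on 2008-10-29) gives a deadline of 2009-01-13; 2008-12-02 is within that limit.

None — every step was satisfied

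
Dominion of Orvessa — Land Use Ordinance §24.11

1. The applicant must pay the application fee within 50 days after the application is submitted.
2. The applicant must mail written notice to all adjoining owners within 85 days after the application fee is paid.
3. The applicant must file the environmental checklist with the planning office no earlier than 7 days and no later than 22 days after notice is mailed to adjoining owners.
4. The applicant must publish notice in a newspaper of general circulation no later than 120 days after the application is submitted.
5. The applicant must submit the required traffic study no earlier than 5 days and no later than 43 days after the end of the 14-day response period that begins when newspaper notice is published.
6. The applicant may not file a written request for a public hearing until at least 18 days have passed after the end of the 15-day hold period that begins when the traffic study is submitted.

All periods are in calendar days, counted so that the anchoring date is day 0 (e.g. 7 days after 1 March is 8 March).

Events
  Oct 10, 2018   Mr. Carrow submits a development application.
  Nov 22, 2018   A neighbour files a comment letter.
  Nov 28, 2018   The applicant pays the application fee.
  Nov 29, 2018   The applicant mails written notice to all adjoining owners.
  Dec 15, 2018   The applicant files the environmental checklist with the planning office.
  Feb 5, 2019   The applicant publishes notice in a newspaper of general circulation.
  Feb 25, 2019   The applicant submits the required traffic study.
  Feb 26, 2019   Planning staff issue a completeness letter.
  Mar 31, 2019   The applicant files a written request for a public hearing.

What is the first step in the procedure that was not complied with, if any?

None — every step was satisfied

(1) due by Oct 10, 2018 + 50 days = Nov 29, 2018; Nov 28, 2018 is within that limit.
(2) due by Nov 28, 2018 + 85 days = Feb 21, 2019; done Nov 29, 2018 — timely.
(3) the permitted window runs from Nov 29, 2018 + 7 = Dec 6, 2018 to Nov 29, 2018 + 22 = Dec 21, 2018; done Dec 15, 2018 — within the window.
(4) due by Oct 10, 2018 + 120 days = Feb 7, 2019; completed Feb 5, 2019, before the deadline.
(5) the permitted window runs from Feb 19, 2019 + 5 = Feb 24, 2019 to Feb 19, 2019 + 43 = Apr 3, 2019; done Feb 25, 2019, which is between those dates.
(6) permitted from Mar 12, 2019 + 18 days = Mar 30, 2019 onward; done Mar 31, 2019 — permitted.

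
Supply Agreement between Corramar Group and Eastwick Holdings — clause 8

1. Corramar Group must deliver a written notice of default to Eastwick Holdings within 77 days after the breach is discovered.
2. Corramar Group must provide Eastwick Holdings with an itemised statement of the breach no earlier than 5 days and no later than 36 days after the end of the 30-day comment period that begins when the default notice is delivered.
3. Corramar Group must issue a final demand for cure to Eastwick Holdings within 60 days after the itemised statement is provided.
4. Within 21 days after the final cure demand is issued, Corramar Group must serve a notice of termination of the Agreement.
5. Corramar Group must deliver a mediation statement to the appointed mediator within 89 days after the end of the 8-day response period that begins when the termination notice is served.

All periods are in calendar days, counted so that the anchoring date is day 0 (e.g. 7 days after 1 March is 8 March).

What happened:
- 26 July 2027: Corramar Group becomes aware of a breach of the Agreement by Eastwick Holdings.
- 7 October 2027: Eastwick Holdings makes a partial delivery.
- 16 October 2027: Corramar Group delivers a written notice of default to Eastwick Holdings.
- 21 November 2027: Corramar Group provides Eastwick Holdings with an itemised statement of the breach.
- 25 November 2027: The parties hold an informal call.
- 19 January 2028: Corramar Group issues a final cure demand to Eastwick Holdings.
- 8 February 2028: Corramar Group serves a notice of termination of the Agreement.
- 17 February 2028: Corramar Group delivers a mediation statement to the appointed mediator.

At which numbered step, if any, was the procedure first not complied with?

Step 1

Step 1 — counting 77 days from 26 July 2027 (when the breach is discovered) gives a deadline of 11 October 2027; not done until 16 October 2027, 5 days after the deadline.
Later steps need not be reached.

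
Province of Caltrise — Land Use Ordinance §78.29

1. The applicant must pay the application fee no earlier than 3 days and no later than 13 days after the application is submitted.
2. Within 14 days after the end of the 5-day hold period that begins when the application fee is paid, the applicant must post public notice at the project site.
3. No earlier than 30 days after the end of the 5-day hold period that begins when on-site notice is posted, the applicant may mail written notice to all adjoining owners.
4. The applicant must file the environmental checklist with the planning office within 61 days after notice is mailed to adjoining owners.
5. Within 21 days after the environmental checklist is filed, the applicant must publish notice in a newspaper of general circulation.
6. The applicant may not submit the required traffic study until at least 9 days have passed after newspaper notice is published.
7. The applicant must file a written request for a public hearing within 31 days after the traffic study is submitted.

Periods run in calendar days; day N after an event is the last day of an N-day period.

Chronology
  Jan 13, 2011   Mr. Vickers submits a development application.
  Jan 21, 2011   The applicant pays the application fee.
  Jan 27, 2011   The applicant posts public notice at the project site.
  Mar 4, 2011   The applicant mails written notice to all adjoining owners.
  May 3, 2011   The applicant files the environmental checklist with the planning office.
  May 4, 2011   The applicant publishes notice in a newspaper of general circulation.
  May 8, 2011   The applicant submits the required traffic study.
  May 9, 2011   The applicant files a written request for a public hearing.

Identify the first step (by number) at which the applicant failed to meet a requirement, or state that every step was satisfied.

Step 1 — 3 and 13 days from Jan 13, 2011 (when the application is submitted) are Jan 16, 2011 and Jan 26, 2011 respectively; Jan 21, 2011 falls inside that range.
Step 2 — counting 14 days from Jan 26, 2011 (end of the 5-day hold period, which began when the application fee is paid on Jan 21, 2011) gives a deadline of Feb 9, 2011; Jan 27, 2011 is within that limit.
Step 3 — must wait 30 days from Feb 1, 2011 (end of the 5-day hold period, which began when on-site notice is posted on Jan 27, 2011), so not before Mar 3, 2011; done Mar 4, 2011, after the minimum wait.
Step 4 — counting 61 days from Mar 4, 2011 (when notice is mailed to adjoining owners) gives a deadline of May 4, 2011; May 3, 2011 is within that limit.
Step 5 — counting 21 days from May 3, 2011 (when the environmental checklist is filed) gives a deadline of May 24, 2011; done May 4, 2011 — timely.
Step 6 — must wait 9 days from May 4, 2011 (when newspaper notice is published), so not before May 13, 2011; acted on May 8, 2011, 5 days prematurely.

Step 6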